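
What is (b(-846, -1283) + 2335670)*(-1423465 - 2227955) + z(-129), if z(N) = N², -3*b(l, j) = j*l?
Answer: -7207406470239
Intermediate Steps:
b(l, j) = -j*l/3
(b(-846, -1283) + 2335670)*(-1423465 - 2227955) + z(-129) = (-⅓*(-1283)*(-846) + 2335670)*(-1423465 - 2227955) + (-129)² = (-361806 + 2335670)*(-3651420) + 16641 = 1973864*(-3651420) + 16641 = -7207406486880 + 16641 = -7207406470239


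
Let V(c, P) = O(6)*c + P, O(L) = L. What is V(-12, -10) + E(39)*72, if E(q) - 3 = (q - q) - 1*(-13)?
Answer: 1070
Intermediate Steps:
E(q) = 16 (E(q) = 3 + ((q - q) - 1*(-13)) = 3 + (0 + 13) = 3 + 13 = 16)
V(c, P) = P + 6*c (V(c, P) = 6*c + P = P + 6*c)
V(-12, -10) + E(39)*72 = (-10 + 6*(-12)) + 16*72 = (-10 - 72) + 1152 = -82 + 1152 = 1070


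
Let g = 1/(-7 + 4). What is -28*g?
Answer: 28/3 ≈ 9.3333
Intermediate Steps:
g = -⅓ (g = 1/(-3) = -⅓ ≈ -0.33333)
-28*g = -28*(-⅓) = 28/3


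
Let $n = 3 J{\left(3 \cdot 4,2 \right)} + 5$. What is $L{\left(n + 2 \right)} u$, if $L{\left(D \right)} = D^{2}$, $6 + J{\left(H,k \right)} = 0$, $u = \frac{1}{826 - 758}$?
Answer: $\frac{121}{68} \approx 1.7794$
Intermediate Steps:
$u = \frac{1}{68} \approx 0.014706$
$J{\left(H,k \right)} = -6$ ($J{\left(H,k \right)} = -6 + 0 = -6$)
$n = -13$ ($n = 3 \left(-6\right) + 5 = -18 + 5 = -13$)
$L{\left(n + 2 \right)} u = \left(-13 + 2\right)^{2} \cdot \frac{1}{68} = \left(-11\right)^{2} \cdot \frac{1}{68} = 121 \cdot \frac{1}{68} = \frac{121}{68}$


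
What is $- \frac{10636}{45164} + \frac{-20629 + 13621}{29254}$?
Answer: $- \frac{78456857}{165153457} \approx -0.47505$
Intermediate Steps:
$- \frac{10636}{45164} + \frac{-20629 + 13621}{29254} = \left(-10636\right) \frac{1}{45164} - \frac{3504}{14627} = - \frac{2659}{11291} - \frac{3504}{14627} = - \frac{78456857}{165153457}$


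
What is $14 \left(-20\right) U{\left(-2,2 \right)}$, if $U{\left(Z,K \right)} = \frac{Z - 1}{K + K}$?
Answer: $210$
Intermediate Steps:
$U{\left(Z,K \right)} = \frac{-1 + Z}{2 K}$
$14 \left(-20\right) U{\left(-2,2 \right)} = 14 \left(-20\right) \frac{-1 - 2}{2 \cdot 2} = - 280 \cdot \frac{1}{2} \cdot \frac{1}{2} \left(-3\right) = \left(-280\right) \left(- \frac{3}{4}\right) = 210$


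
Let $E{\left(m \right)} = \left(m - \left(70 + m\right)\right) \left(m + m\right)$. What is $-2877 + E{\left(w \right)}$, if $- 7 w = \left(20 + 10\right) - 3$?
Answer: $-2337$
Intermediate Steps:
$w = - \frac{27}{7}$ ($w = - \frac{\left(20 + 10\right) - 3}{7} = - \frac{30 - 3}{7} = \left(- \frac{1}{7}\right) 27 = - \frac{27}{7} \approx -3.8571$)
$E{\left(m \right)} = - 140 m$ ($E{\left(m \right)} = - 70 \cdot 2 m = - 140 m$)
$-2877 + E{\left(w \right)} = -2877 - -540 = -2877 + 540 = -2337$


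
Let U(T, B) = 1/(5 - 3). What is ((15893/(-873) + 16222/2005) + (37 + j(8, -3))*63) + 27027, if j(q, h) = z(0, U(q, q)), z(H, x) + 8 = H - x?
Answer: 100864383107/3500730 ≈ 28812.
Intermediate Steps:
U(T, B) = 1/2
z(H, x) = -8 + H - x (z(H, x) = -8 + (H - x) = -8 + H - x)
j(q, h) = -17/2 (j(q, h) = -8 + 0 - 1*1/2 = -8 + 0 - 1/2 = -17/2)
((15893/(-873) + 16222/2005) + (37 + j(8, -3))*63) + 27027 = ((15893/(-873) + 16222/2005) + (37 - 17/2)*63) + 27027 = ((15893*(-1/873) + 16222*(1/2005)) + (57/2)*63) + 27027 = ((-15893/873 + 16222/2005) + 3591/2) + 27027 = (-17703659/1750365 + 3591/2) + 27027 = 6250153397/3500730 + 27027 = 100864383107/3500730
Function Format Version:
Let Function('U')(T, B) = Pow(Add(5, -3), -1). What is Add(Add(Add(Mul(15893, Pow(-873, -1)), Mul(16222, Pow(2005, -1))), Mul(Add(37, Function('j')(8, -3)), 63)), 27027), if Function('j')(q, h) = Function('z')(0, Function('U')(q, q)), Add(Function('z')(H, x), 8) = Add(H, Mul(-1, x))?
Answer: Rational(100864383107, 3500730) ≈ 28812.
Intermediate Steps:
Function('U')(T, B) = Rational(1, 2) (Function('U')(T, B) = Pow(2, -1) = Rational(1, 2))
Function('z')(H, x) = Add(-8, H, Mul(-1, x)) (Function('z')(H, x) = Add(-8, Add(H, Mul(-1, x))) = Add(-8, H, Mul(-1, x)))
Function('j')(q, h) = Rational(-17, 2) (Function('j')(q, h) = Add(-8, 0, Mul(-1, Rational(1, 2))) = Add(-8, 0, Rational(-1, 2)) = Rational(-17, 2))
Add(Add(Add(Mul(15893, Pow(-873, -1)), Mul(16222, Pow(2005, -1))), Mul(Add(37, Function('j')(8, -3)), 63)), 27027) = Add(Add(Add(Mul(15893, Pow(-873, -1)), Mul(16222, Pow(2005, -1))), Mul(Add(37, Rational(-17, 2)), 63)), 27027) = Add(Add(Add(Mul(15893, Rational(-1, 873)), Mul(16222, Rational(1, 2005))), Mul(Rational(57, 2), 63)), 27027) = Add(Add(Add(Rational(-15893, 873), Rational(16222, 2005)), Rational(3591, 2)), 27027) = Add(Add(Rational(-17703659, 1750365), Rational(3591, 2)), 27027) = Add(Rational(6250153397, 3500730), 27027) = Rational(100864383107, 3500730)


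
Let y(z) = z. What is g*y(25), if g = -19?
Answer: -475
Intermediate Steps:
g*y(25) = -19*25 = -475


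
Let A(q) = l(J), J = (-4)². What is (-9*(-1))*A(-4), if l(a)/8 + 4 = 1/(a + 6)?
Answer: -3132/11 ≈ -284.73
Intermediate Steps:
J = 16
l(a) = -32 + 8/(6 + a) (l(a) = -32 + 8/(a + 6) = -32 + 8/(6 + a))
A(q) = -348/11 (A(q) = 8*(-23 - 4*16)/(6 + 16) = 8*(-23 - 64)/22 = 8*(1/22)*(-87) = -348/11)
(-9*(-1))*A(-4) = -9*(-1)*(-348/11) = 9*(-348/11) = -3132/11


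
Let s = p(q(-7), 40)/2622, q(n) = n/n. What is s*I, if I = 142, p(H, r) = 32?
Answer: 2272/1311 ≈ 1.7330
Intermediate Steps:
q(n) = 1
s = 16/1311 (s = 32/2622 = 32*(1/2622) = 16/1311 ≈ 0.012204)
s*I = (16/1311)*142 = 2272/1311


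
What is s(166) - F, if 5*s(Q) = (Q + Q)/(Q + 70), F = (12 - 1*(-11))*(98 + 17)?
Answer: -780192/295 ≈ -2644.7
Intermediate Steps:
F = 2645 (F = (12 + 11)*115 = 23*115 = 2645)
s(Q) = 2*Q/(5*(70 + Q)) (s(Q) = ((Q + Q)/(Q + 70))/5 = ((2*Q)/(70 + Q))/5 = (2*Q/(70 + Q))/5 = 2*Q/(5*(70 + Q)))
s(166) - F = (⅖)*166/(70 + 166) - 1*2645 = (⅖)*166/236 - 2645 = (⅖)*166*(1/236) - 2645 = 83/295 - 2645 = -780192/295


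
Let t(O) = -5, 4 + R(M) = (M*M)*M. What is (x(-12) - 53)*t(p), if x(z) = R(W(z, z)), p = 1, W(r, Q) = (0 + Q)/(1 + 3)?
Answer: 420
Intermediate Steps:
W(r, Q) = Q/4
R(M) = -4 + M³ (R(M) = -4 + (M*M)*M = -4 + M²*M = -4 + M³)
x(z) = -4 + z³/64 (x(z) = -4 + (z/4)³ = -4 + z³/64)
(x(-12) - 53)*t(p) = ((-4 + (1/64)*(-12)³) - 53)*(-5) = ((-4 + (1/64)*(-1728)) - 53)*(-5) = ((-4 - 27) - 53)*(-5) = (-31 - 53)*(-5) = -84*(-5) = 420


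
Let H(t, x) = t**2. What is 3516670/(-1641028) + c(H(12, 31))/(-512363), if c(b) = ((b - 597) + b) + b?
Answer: -900770410795/420401014582 ≈ -2.1426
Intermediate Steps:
c(b) = -597 + 3*b (c(b) = ((-597 + b) + b) + b = (-597 + 2*b) + b = -597 + 3*b)
3516670/(-1641028) + c(H(12, 31))/(-512363) = 3516670/(-1641028) + (-597 + 3*12**2)/(-512363) = 3516670*(-1/1641028) + (-597 + 3*144)*(-1/512363) = -1758335/820514 + (-597 + 432)*(-1/512363) = -1758335/820514 - 165*(-1/512363) = -1758335/820514 + 165/512363 = -900770410795/420401014582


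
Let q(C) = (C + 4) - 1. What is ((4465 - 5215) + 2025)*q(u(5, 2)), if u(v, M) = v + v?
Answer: 16575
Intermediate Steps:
u(v, M) = 2*v
q(C) = 3 + C (q(C) = (4 + C) - 1 = 3 + C)
((4465 - 5215) + 2025)*q(u(5, 2)) = ((4465 - 5215) + 2025)*(3 + 2*5) = (-750 + 2025)*(3 + 10) = 1275*13 = 16575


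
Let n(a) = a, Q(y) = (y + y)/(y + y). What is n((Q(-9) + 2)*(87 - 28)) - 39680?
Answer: -39503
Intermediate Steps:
Q(y) = 1 (Q(y) = (2*y)/((2*y)) = (2*y)*(1/(2*y)) = 1)
n((Q(-9) + 2)*(87 - 28)) - 39680 = (1 + 2)*(87 - 28) - 39680 = 3*59 - 39680 = 177 - 39680 = -39503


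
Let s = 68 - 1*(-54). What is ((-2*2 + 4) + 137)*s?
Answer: 16714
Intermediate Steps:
s = 122 (s = 68 + 54 = 122)
((-2*2 + 4) + 137)*s = ((-2*2 + 4) + 137)*122 = ((-4 + 4) + 137)*122 = (0 + 137)*122 = 137*122 = 16714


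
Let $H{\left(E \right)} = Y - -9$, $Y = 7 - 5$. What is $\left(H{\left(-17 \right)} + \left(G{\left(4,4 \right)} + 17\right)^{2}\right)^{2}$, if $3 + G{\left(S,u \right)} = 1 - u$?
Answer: $17424$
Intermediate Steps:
$Y = 2$ ($Y = 7 - 5 = 2$)
$H{\left(E \right)} = 11$ ($H{\left(E \right)} = 2 - -9 = 2 + 9 = 11$)
$G{\left(S,u \right)} = -2 - u$ ($G{\left(S,u \right)} = -3 - \left(-1 + u\right) = -2 - u$)
$\left(H{\left(-17 \right)} + \left(G{\left(4,4 \right)} + 17\right)^{2}\right)^{2} = \left(11 + \left(\left(-2 - 4\right) + 17\right)^{2}\right)^{2} = \left(11 + \left(-6 + 17\right)^{2}\right)^{2} = \left(11 + 11^{2}\right)^{2} = \left(11 + 121\right)^{2} = 132^{2} = 17424$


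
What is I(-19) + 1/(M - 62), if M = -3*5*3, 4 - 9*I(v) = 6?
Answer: -223/963 ≈ -0.23157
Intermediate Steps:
I(v) = -2/9 (I(v) = 4/9 - 1/9*6 = 4/9 - 2/3 = -2/9)
M = -45 (M = -15*3 = -45)
I(-19) + 1/(M - 62) = -2/9 + 1/(-45 - 62) = -2/9 + 1/(-107) = -2/9 - 1/107 = -223/963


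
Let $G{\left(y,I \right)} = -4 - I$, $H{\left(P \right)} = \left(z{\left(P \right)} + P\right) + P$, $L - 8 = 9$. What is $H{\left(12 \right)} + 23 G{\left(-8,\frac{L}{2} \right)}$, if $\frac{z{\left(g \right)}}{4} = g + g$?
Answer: $- \frac{335}{2} \approx -167.5$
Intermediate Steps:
$L = 17$ ($L = 8 + 9 = 17$)
$z{\left(g \right)} = 8 g$ ($z{\left(g \right)} = 4 \left(g + g\right) = 4 \cdot 2 g = 8 g$)
$H{\left(P \right)} = 10 P$ ($H{\left(P \right)} = \left(8 P + P\right) + P = 9 P + P = 10 P$)
$H{\left(12 \right)} + 23 G{\left(-8,\frac{L}{2} \right)} = 10 \cdot 12 + 23 \left(-4 - \frac{17}{2}\right) = 120 + 23 \left(-4 - 17 \cdot \frac{1}{2}\right) = 120 + 23 \left(-4 - \frac{17}{2}\right) = 120 + 23 \left(- \frac{25}{2}\right) = 120 - \frac{575}{2} = - \frac{335}{2}$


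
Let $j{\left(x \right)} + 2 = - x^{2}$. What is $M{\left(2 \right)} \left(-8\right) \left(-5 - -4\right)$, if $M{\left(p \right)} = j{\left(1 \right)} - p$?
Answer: $-40$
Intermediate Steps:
$j{\left(x \right)} = -2 - x^{2}$
$M{\left(p \right)} = -3 - p$ ($M{\left(p \right)} = \left(-2 - 1^{2}\right) - p = \left(-2 - 1\right) - p = -3 - p$)
$M{\left(2 \right)} \left(-8\right) \left(-5 - -4\right) = \left(-3 - 2\right) \left(-8\right) \left(-5 - -4\right) = \left(-3 - 2\right) \left(-8\right) \left(-5 + 4\right) = \left(-5\right) \left(-8\right) \left(-1\right) = 40 \left(-1\right) = -40$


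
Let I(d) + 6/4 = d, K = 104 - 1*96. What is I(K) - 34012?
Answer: -68011/2 ≈ -34006.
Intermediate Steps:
K = 8 (K = 104 - 96 = 8)
I(d) = -3/2 + d
I(K) - 34012 = (-3/2 + 8) - 34012 = 13/2 - 34012 = -68011/2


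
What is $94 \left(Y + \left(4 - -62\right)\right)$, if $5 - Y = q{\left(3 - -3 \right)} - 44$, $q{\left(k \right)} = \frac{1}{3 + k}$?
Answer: $\frac{97196}{9} \approx 10800.0$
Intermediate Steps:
$Y = \frac{440}{9}$ ($Y = 5 - \left(\frac{1}{3 + \left(3 - -3\right)} - 44\right) = 5 - \left(\frac{1}{3 + \left(3 + 3\right)} - 44\right) = 5 - \left(\frac{1}{3 + 6} - 44\right) = 5 - \left(\frac{1}{9} - 44\right) = 5 - - \frac{395}{9} = 5 + \frac{395}{9} = \frac{440}{9} \approx 48.889$)
$94 \left(Y + \left(4 - -62\right)\right) = 94 \left(\frac{440}{9} + \left(4 - -62\right)\right) = 94 \left(\frac{440}{9} + \left(4 + 62\right)\right) = 94 \left(\frac{440}{9} + 66\right) = 94 \cdot \frac{1034}{9} = \frac{97196}{9}$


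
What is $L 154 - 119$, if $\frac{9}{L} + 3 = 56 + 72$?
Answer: $- \frac{13489}{125} \approx -107.91$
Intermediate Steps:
$L = \frac{9}{125}$ ($L = \frac{9}{-3 + \left(56 + 72\right)} = \frac{9}{-3 + 128} = \frac{9}{125} \approx 0.072$)
$L 154 - 119 = \frac{9}{125} \cdot 154 - 119 = \frac{1386}{125} - 119 = - \frac{13489}{125}$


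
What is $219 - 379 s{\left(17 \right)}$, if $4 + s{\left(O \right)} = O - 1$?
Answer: $-4329$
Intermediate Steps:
$s{\left(O \right)} = -5 + O$ ($s{\left(O \right)} = -4 + \left(O - 1\right) = -4 + \left(-1 + O\right) = -5 + O$)
$219 - 379 s{\left(17 \right)} = 219 - 379 \left(-5 + 17\right) = 219 - 4548 = -4329$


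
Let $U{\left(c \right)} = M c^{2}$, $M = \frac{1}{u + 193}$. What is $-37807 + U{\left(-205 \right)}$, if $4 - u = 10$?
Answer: $- \frac{7027884}{187} \approx -37582.0$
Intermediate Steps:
$u = -6$ ($u = 4 - 10 = -6$)
$M = \frac{1}{187}$ ($M = \frac{1}{-6 + 193} = \frac{1}{187} \approx 0.0053476$)
$U{\left(c \right)} = \frac{c^{2}}{187}$
$-37807 + U{\left(-205 \right)} = -37807 + \frac{\left(-205\right)^{2}}{187} = -37807 + \frac{1}{187} \cdot 42025 = -37807 + \frac{42025}{187} = - \frac{7027884}{187}$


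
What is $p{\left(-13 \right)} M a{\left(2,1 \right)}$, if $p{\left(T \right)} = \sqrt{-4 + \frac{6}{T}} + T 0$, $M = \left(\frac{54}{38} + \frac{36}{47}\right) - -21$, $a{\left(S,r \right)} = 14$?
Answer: $\frac{289884 i \sqrt{754}}{11609} \approx 685.67 i$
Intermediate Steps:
$M = \frac{20706}{893}$ ($M = \left(54 \cdot \frac{1}{38} + 36 \cdot \frac{1}{47}\right) + 21 = \left(\frac{27}{19} + \frac{36}{47}\right) + 21 = \frac{1953}{893} + 21 = \frac{20706}{893} \approx 23.187$)
$p{\left(T \right)} = \sqrt{-4 + \frac{6}{T}}$ ($p{\left(T \right)} = \sqrt{-4 + \frac{6}{T}} + 0 = \sqrt{-4 + \frac{6}{T}}$)
$p{\left(-13 \right)} M a{\left(2,1 \right)} = \sqrt{-4 + \frac{6}{-13}} \cdot \frac{20706}{893} \cdot 14 = \sqrt{-4 + 6 \left(- \frac{1}{13}\right)} \frac{20706}{893} \cdot 14 = \sqrt{-4 - \frac{6}{13}} \cdot \frac{20706}{893} \cdot 14 = \sqrt{- \frac{58}{13}} \cdot \frac{20706}{893} \cdot 14 = \frac{i \sqrt{754}}{13} \cdot \frac{20706}{893} \cdot 14 = \frac{20706 i \sqrt{754}}{11609} \cdot 14 = \frac{289884 i \sqrt{754}}{11609}$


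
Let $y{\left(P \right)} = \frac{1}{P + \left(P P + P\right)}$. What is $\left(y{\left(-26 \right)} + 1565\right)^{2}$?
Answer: $\frac{953671386721}{389376} \approx 2.4492 \cdot 10^{6}$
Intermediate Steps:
$y{\left(P \right)} = \frac{1}{P^{2} + 2 P}$ ($y{\left(P \right)} = \frac{1}{P + \left(P^{2} + P\right)} = \frac{1}{P + \left(P + P^{2}\right)} = \frac{1}{P^{2} + 2 P}$)
$\left(y{\left(-26 \right)} + 1565\right)^{2} = \left(\frac{1}{\left(-26\right) \left(2 - 26\right)} + 1565\right)^{2} = \left(- \frac{1}{26 \left(-24\right)} + 1565\right)^{2} = \left(\left(- \frac{1}{26}\right) \left(- \frac{1}{24}\right) + 1565\right)^{2} = \left(\frac{1}{624} + 1565\right)^{2} = \left(\frac{976561}{624}\right)^{2} = \frac{953671386721}{389376}$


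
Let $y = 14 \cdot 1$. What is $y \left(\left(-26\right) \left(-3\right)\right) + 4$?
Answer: $1096$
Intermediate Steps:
$y = 14$
$y \left(\left(-26\right) \left(-3\right)\right) + 4 = 14 \left(\left(-26\right) \left(-3\right)\right) + 4 = 14 \cdot 78 + 4 = 1092 + 4 = 1096$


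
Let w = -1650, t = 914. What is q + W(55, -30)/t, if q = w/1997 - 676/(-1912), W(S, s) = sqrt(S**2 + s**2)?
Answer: -451207/954566 + 5*sqrt(157)/914 ≈ -0.40414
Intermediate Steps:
q = -451207/954566 (q = -1650/1997 - 676/(-1912) = -1650*1/1997 - 676*(-1/1912) = -1650/1997 + 169/478 = -451207/954566 ≈ -0.47268)
q + W(55, -30)/t = -451207/954566 + sqrt(55**2 + (-30)**2)/914 = -451207/954566 + sqrt(3025 + 900)*(1/914) = -451207/954566 + sqrt(3925)*(1/914) = -451207/954566 + (5*sqrt(157))*(1/914) = -451207/954566 + 5*sqrt(157)/914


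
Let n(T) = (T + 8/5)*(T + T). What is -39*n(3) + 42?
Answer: -5172/5 ≈ -1034.4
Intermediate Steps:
n(T) = 2*T*(8/5 + T) (n(T) = (T + 8*(⅕))*(2*T) = (T + 8/5)*(2*T) = (8/5 + T)*(2*T) = 2*T*(8/5 + T))
-39*n(3) + 42 = -78*3*(8 + 5*3)/5 + 42 = -78*3*(8 + 15)/5 + 42 = -78*3*23/5 + 42 = -39*138/5 + 42 = -5382/5 + 42 = -5172/5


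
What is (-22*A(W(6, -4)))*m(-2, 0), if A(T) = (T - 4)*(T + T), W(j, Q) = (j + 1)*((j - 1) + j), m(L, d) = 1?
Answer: -247324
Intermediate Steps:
W(j, Q) = (1 + j)*(-1 + 2*j) (W(j, Q) = (1 + j)*((-1 + j) + j) = (1 + j)*(-1 + 2*j))
A(T) = 2*T*(-4 + T) (A(T) = (-4 + T)*(2*T) = 2*T*(-4 + T))
(-22*A(W(6, -4)))*m(-2, 0) = -44*(-1 + 6 + 2*6**2)*(-4 + (-1 + 6 + 2*6**2))*1 = -44*(-1 + 6 + 2*36)*(-4 + (-1 + 6 + 2*36))*1 = -44*(-1 + 6 + 72)*(-4 + (-1 + 6 + 72))*1 = -44*77*(-4 + 77)*1 = -44*77*73*1 = -22*11242*1 = -247324*1 = -247324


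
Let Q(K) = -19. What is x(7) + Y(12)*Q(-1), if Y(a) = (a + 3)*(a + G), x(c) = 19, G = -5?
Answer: -1976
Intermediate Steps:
Y(a) = (-5 + a)*(3 + a) (Y(a) = (a + 3)*(a - 5) = (3 + a)*(-5 + a) = (-5 + a)*(3 + a))
x(7) + Y(12)*Q(-1) = 19 + (-15 + 12² - 2*12)*(-19) = 19 + (-15 + 144 - 24)*(-19) = 19 + 105*(-19) = 19 - 1995 = -1976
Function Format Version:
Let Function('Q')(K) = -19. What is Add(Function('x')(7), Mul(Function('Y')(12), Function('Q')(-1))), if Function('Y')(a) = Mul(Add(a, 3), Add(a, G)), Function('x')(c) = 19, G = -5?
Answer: -1976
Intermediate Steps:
Function('Y')(a) = Mul(Add(-5, a), Add(3, a)) (Function('Y')(a) = Mul(Add(a, 3), Add(a, -5)) = Mul(Add(3, a), Add(-5, a)) = Mul(Add(-5, a), Add(3, a)))
Add(Function('x')(7), Mul(Function('Y')(12), Function('Q')(-1))) = Add(19, Mul(Add(-15, Pow(12, 2), Mul(-2, 12)), -19)) = Add(19, Mul(Add(-15, 144, -24), -19)) = Add(19, Mul(105, -19)) = Add(19, -1995) = -1976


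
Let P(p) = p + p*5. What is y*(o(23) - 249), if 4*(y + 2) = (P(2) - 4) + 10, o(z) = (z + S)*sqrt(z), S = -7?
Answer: -1245/2 + 40*sqrt(23) ≈ -430.67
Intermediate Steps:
P(p) = 6*p (P(p) = p + 5*p = 6*p)
o(z) = sqrt(z)*(-7 + z) (o(z) = (z - 7)*sqrt(z) = (-7 + z)*sqrt(z) = sqrt(z)*(-7 + z))
y = 5/2 (y = -2 + ((6*2 - 4) + 10)/4 = -2 + ((12 - 4) + 10)/4 = -2 + (8 + 10)/4 = -2 + (1/4)*18 = -2 + 9/2 = 5/2 ≈ 2.5000)
y*(o(23) - 249) = 5*(sqrt(23)*(-7 + 23) - 249)/2 = 5*(sqrt(23)*16 - 249)/2 = 5*(16*sqrt(23) - 249)/2 = 5*(-249 + 16*sqrt(23))/2 = -1245/2 + 40*sqrt(23)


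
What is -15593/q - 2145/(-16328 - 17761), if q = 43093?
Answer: -13306524/44515069 ≈ -0.29892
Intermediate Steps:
-15593/q - 2145/(-16328 - 17761) = -15593/43093 - 2145/(-16328 - 17761) = -15593*1/43093 - 2145/(-34089) = -15593/43093 - 2145*(-1/34089) = -15593/43093 + 65/1033 = -13306524/44515069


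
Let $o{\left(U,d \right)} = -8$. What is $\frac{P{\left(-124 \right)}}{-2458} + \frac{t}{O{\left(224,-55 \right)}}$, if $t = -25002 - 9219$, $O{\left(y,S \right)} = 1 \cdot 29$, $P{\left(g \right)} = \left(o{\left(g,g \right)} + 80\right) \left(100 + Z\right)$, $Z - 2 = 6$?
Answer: $- \frac{42170361}{35641} \approx -1183.2$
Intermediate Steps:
$Z = 8$ ($Z = 2 + 6 = 8$)
$P{\left(g \right)} = 7776$ ($P{\left(g \right)} = \left(-8 + 80\right) \left(100 + 8\right) = 72 \cdot 108 = 7776$)
$O{\left(y,S \right)} = 29$
$t = -34221$ ($t = -25002 - 9219 = -34221$)
$\frac{P{\left(-124 \right)}}{-2458} + \frac{t}{O{\left(224,-55 \right)}} = \frac{7776}{-2458} - \frac{34221}{29} = 7776 \left(- \frac{1}{2458}\right) - \frac{34221}{29} = - \frac{3888}{1229} - \frac{34221}{29} = - \frac{42170361}{35641}$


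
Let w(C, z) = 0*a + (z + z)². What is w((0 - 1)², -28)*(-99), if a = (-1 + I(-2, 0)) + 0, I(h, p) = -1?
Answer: -310464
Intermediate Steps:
a = -2 (a = (-1 - 1) + 0 = -2 + 0 = -2)
w(C, z) = 4*z² (w(C, z) = 0*(-2) + (z + z)² = 0 + (2*z)² = 0 + 4*z² = 4*z²)
w((0 - 1)², -28)*(-99) = (4*(-28)²)*(-99) = (4*784)*(-99) = 3136*(-99) = -310464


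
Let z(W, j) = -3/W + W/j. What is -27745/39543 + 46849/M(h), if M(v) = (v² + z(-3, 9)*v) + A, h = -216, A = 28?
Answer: 561297707/1840331220 ≈ 0.30500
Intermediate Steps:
M(v) = 28 + v² + 2*v/3 (M(v) = (v² + (-3/(-3) - 3/9)*v) + 28 = (v² + (-3*(-⅓) - 3*⅑)*v) + 28 = (v² + (1 - ⅓)*v) + 28 = (v² + 2*v/3) + 28 = 28 + v² + 2*v/3)
-27745/39543 + 46849/M(h) = -27745/39543 + 46849/(28 + (-216)² + (⅔)*(-216)) = -27745*1/39543 + 46849/(28 + 46656 - 144) = -27745/39543 + 46849/46540 = 561297707/1840331220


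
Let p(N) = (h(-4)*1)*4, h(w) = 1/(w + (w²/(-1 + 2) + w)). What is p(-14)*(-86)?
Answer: -43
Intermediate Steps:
h(w) = 1/(w² + 2*w) (h(w) = 1/(w + (w²/1 + w)) = 1/(w + (1*w² + w)) = 1/(w + (w² + w)) = 1/(w + (w + w²)) = 1/(w² + 2*w))
p(N) = ½ (p(N) = ((1/((-4)*(2 - 4)))*1)*4 = (-¼/(-2)*1)*4 = (-¼*(-½)*1)*4 = ((⅛)*1)*4 = (⅛)*4 = ½)
p(-14)*(-86) = (½)*(-86) = -43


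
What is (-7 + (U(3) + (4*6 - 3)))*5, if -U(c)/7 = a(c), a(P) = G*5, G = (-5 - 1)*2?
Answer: 2170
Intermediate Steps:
G = -12 (G = -6*2 = -12)
a(P) = -60 (a(P) = -12*5 = -60)
U(c) = 420 (U(c) = -7*(-60) = 420)
(-7 + (U(3) + (4*6 - 3)))*5 = (-7 + (420 + (4*6 - 3)))*5 = (-7 + (420 + (24 - 3)))*5 = (-7 + (420 + 21))*5 = (-7 + 441)*5 = 434*5 = 2170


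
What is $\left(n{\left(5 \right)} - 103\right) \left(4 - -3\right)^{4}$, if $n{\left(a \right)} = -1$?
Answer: $-249704$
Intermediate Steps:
$\left(n{\left(5 \right)} - 103\right) \left(4 - -3\right)^{4} = \left(-1 - 103\right) \left(4 - -3\right)^{4} = - 104 \left(4 + 3\right)^{4} = - 104 \cdot 7^{4} = \left(-104\right) 2401 = -249704$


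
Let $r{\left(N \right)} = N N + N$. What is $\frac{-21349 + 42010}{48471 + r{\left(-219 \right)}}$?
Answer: $\frac{6887}{32071} \approx 0.21474$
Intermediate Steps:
$r{\left(N \right)} = N + N^{2}$ ($r{\left(N \right)} = N^{2} + N = N + N^{2}$)
$\frac{-21349 + 42010}{48471 + r{\left(-219 \right)}} = \frac{-21349 + 42010}{48471 - 219 \left(1 - 219\right)} = \frac{20661}{48471 - -47742} = \frac{20661}{48471 + 47742} = \frac{20661}{96213} = 20661 \cdot \frac{1}{96213} = \frac{6887}{32071}$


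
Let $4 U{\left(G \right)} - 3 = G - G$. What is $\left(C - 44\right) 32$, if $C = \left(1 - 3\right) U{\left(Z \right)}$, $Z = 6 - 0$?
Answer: $-1456$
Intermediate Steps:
$Z = 6$ ($Z = 6 + 0 = 6$)
$U{\left(G \right)} = \frac{3}{4}$ ($U{\left(G \right)} = \frac{3}{4} + \frac{G - G}{4} = \frac{3}{4} + \frac{1}{4} \cdot 0 = \frac{3}{4} + 0 = \frac{3}{4}$)
$C = - \frac{3}{2}$ ($C = \left(1 - 3\right) \frac{3}{4} = \left(-2\right) \frac{3}{4} = - \frac{3}{2} \approx -1.5$)
$\left(C - 44\right) 32 = \left(- \frac{3}{2} - 44\right) 32 = \left(- \frac{91}{2}\right) 32 = -1456$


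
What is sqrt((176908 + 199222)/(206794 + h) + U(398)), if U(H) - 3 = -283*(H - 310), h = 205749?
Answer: I*sqrt(4237789020468359)/412543 ≈ 157.8*I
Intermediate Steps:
U(H) = 87733 - 283*H (U(H) = 3 - 283*(H - 310) = 3 - 283*(-310 + H) = 3 + (87730 - 283*H) = 87733 - 283*H)
sqrt((176908 + 199222)/(206794 + h) + U(398)) = sqrt((176908 + 199222)/(206794 + 205749) + (87733 - 283*398)) = sqrt(376130/412543 + (87733 - 112634)) = sqrt(376130*(1/412543) - 24901) = sqrt(376130/412543 - 24901) = sqrt(-10272357113/412543) = I*sqrt(4237789020468359)/412543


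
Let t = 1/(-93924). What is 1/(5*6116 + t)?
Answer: 93924/2872195919 ≈ 3.2701e-5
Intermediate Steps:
t = -1/93924 ≈ -1.0647e-5
1/(5*6116 + t) = 1/(5*6116 - 1/93924) = 1/(30580 - 1/93924) = 1/(2872195919/93924) = 93924/2872195919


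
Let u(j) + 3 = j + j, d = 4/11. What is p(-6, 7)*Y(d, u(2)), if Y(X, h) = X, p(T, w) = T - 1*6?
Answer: -48/11 ≈ -4.3636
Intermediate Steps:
p(T, w) = -6 + T (p(T, w) = T - 6 = -6 + T)
d = 4/11 (d = 4*(1/11) = 4/11 ≈ 0.36364)
u(j) = -3 + 2*j (u(j) = -3 + (j + j) = -3 + 2*j)
p(-6, 7)*Y(d, u(2)) = (-6 - 6)*(4/11) = -12*4/11 = -48/11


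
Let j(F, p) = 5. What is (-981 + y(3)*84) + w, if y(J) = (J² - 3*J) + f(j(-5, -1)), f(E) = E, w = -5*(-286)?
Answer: 869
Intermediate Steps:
w = 1430
y(J) = 5 + J² - 3*J (y(J) = (J² - 3*J) + 5 = 5 + J² - 3*J)
(-981 + y(3)*84) + w = (-981 + (5 + 3² - 3*3)*84) + 1430 = (-981 + (5 + 9 - 9)*84) + 1430 = (-981 + 5*84) + 1430 = (-981 + 420) + 1430 = -561 + 1430 = 869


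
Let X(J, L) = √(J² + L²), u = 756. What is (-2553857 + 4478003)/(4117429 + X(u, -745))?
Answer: 1320422423439/2825536740580 - 320691*√1126561/2825536740580 ≈ 0.46720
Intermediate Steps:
(-2553857 + 4478003)/(4117429 + X(u, -745)) = (-2553857 + 4478003)/(4117429 + √(756² + (-745)²)) = 1924146/(4117429 + √(571536 + 555025)) = 1924146/(4117429 + √1126561)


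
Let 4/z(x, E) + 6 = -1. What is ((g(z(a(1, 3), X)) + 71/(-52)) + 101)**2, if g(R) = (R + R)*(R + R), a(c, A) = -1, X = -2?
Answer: 66150296809/6492304 ≈ 10189.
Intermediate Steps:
z(x, E) = -4/7 (z(x, E) = 4/(-6 - 1) = 4/(-7) = 4*(-1/7) = -4/7)
g(R) = 4*R**2 (g(R) = (2*R)*(2*R) = 4*R**2)
((g(z(a(1, 3), X)) + 71/(-52)) + 101)**2 = ((4*(-4/7)**2 + 71/(-52)) + 101)**2 = ((4*(16/49) + 71*(-1/52)) + 101)**2 = ((64/49 - 71/52) + 101)**2 = (-151/2548 + 101)**2 = (257197/2548)**2 = 66150296809/6492304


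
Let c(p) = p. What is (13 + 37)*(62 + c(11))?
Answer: 3650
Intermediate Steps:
(13 + 37)*(62 + c(11)) = (13 + 37)*(62 + 11) = 50*73 = 3650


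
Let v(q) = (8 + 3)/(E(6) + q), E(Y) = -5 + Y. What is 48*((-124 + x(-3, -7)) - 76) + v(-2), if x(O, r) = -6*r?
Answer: -7595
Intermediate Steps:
v(q) = 11/(1 + q) (v(q) = (8 + 3)/((-5 + 6) + q) = 11/(1 + q))
48*((-124 + x(-3, -7)) - 76) + v(-2) = 48*((-124 - 6*(-7)) - 76) + 11/(1 - 2) = 48*((-124 + 42) - 76) + 11/(-1) = 48*(-82 - 76) + 11*(-1) = 48*(-158) - 11 = -7584 - 11 = -7595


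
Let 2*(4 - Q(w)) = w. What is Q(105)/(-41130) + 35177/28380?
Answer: 12068387/9727245 ≈ 1.2407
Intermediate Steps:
Q(w) = 4 - w/2
Q(105)/(-41130) + 35177/28380 = (4 - ½*105)/(-41130) + 35177/28380 = (4 - 105/2)*(-1/41130) + 35177*(1/28380) = -97/2*(-1/41130) + 35177/28380 = 97/82260 + 35177/28380 = 12068387/9727245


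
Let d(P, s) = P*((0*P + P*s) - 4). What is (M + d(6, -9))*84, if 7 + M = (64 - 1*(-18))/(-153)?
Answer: -1523116/51 ≈ -29865.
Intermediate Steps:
d(P, s) = P*(-4 + P*s) (d(P, s) = P*((0 + P*s) - 4) = P*(P*s - 4) = P*(-4 + P*s))
M = -1153/153 (M = -7 + (64 - 1*(-18))/(-153) = -7 + (64 + 18)*(-1/153) = -7 + 82*(-1/153) = -7 - 82/153 = -1153/153 ≈ -7.5359)
(M + d(6, -9))*84 = (-1153/153 + 6*(-4 + 6*(-9)))*84 = (-1153/153 + 6*(-4 - 54))*84 = (-1153/153 + 6*(-58))*84 = (-1153/153 - 348)*84 = -54397/153*84 = -1523116/51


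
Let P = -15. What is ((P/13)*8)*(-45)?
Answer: 5400/13 ≈ 415.38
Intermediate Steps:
((P/13)*8)*(-45) = (-15/13*8)*(-45) = (-15*1/13*8)*(-45) = -15/13*8*(-45) = -120/13*(-45) = 5400/13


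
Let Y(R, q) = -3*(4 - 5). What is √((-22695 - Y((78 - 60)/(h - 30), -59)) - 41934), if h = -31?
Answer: 2*I*√16158 ≈ 254.23*I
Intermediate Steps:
Y(R, q) = 3 (Y(R, q) = -3*(-1) = 3)
√((-22695 - Y((78 - 60)/(h - 30), -59)) - 41934) = √((-22695 - 1*3) - 41934) = √((-22695 - 3) - 41934) = √(-22698 - 41934) = √(-64632) = 2*I*√16158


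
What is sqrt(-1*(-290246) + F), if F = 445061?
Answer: sqrt(735307) ≈ 857.50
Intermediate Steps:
sqrt(-1*(-290246) + F) = sqrt(-1*(-290246) + 445061) = sqrt(290246 + 445061) = sqrt(735307)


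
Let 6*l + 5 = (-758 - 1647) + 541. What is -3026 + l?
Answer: -6675/2 ≈ -3337.5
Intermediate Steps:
l = -623/2 (l = -5/6 + ((-758 - 1647) + 541)/6 = -5/6 + (-2405 + 541)/6 = -5/6 + (1/6)*(-1864) = -5/6 - 932/3 = -623/2 ≈ -311.50)
-3026 + l = -3026 - 623/2 = -6675/2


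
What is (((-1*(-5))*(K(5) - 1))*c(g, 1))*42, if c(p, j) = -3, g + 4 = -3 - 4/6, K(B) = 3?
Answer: -1260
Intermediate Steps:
g = -23/3 (g = -4 + (-3 - 4/6) = -4 + (-3 - 4*⅙) = -4 + (-3 - ⅔) = -4 - 11/3 = -23/3 ≈ -7.6667)
(((-1*(-5))*(K(5) - 1))*c(g, 1))*42 = (((-1*(-5))*(3 - 1))*(-3))*42 = ((5*2)*(-3))*42 = (10*(-3))*42 = -30*42 = -1260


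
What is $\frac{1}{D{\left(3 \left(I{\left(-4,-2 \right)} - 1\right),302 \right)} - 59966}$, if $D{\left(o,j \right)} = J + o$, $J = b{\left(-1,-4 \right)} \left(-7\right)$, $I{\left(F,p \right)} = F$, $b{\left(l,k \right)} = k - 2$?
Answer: $- \frac{1}{59939} \approx -1.6684 \cdot 10^{-5}$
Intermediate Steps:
$b{\left(l,k \right)} = -2 + k$ ($b{\left(l,k \right)} = k - 2 = -2 + k$)
$J = 42$ ($J = \left(-2 - 4\right) \left(-7\right) = \left(-6\right) \left(-7\right) = 42$)
$D{\left(o,j \right)} = 42 + o$
$\frac{1}{D{\left(3 \left(I{\left(-4,-2 \right)} - 1\right),302 \right)} - 59966} = \frac{1}{\left(42 + 3 \left(-4 - 1\right)\right) - 59966} = \frac{1}{\left(42 + 3 \left(-5\right)\right) - 59966} = \frac{1}{\left(42 - 15\right) - 59966} = \frac{1}{27 - 59966} = \frac{1}{-59939} = - \frac{1}{59939}$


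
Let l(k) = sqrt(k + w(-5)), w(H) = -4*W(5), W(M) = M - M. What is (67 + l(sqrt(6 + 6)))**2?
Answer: (67 + sqrt(2)*3**(1/4))**2 ≈ 4741.9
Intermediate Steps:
W(M) = 0
w(H) = 0 (w(H) = -4*0 = 0)
l(k) = sqrt(k) (l(k) = sqrt(k + 0) = sqrt(k))
(67 + l(sqrt(6 + 6)))**2 = (67 + sqrt(sqrt(6 + 6)))**2 = (67 + sqrt(sqrt(12)))**2 = (67 + sqrt(2*sqrt(3)))**2 = (67 + sqrt(2)*3**(1/4))**2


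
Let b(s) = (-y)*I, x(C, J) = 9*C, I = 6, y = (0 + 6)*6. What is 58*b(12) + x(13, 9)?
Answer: -12411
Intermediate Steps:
y = 36 (y = 6*6 = 36)
b(s) = -216 (b(s) = -1*36*6 = -36*6 = -216)
58*b(12) + x(13, 9) = 58*(-216) + 9*13 = -12528 + 117 = -12411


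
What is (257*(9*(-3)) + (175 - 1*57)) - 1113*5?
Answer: -12386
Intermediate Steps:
(257*(9*(-3)) + (175 - 1*57)) - 1113*5 = (257*(-27) + (175 - 57)) - 5565 = (-6939 + 118) - 5565 = -6821 - 5565 = -12386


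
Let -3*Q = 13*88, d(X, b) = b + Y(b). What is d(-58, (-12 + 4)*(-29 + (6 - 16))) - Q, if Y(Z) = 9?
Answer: 2107/3 ≈ 702.33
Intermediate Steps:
d(X, b) = 9 + b (d(X, b) = b + 9 = 9 + b)
Q = -1144/3 (Q = -13*88/3 = -⅓*1144 = -1144/3 ≈ -381.33)
d(-58, (-12 + 4)*(-29 + (6 - 16))) - Q = (9 + (-12 + 4)*(-29 + (6 - 16))) - 1*(-1144/3) = (9 - 8*(-29 - 10)) + 1144/3 = (9 - 8*(-39)) + 1144/3 = (9 + 312) + 1144/3 = 321 + 1144/3 = 2107/3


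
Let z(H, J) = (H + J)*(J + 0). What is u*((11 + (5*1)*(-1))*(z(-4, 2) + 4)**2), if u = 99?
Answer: 0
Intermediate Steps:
z(H, J) = J*(H + J) (z(H, J) = (H + J)*J = J*(H + J))
u*((11 + (5*1)*(-1))*(z(-4, 2) + 4)**2) = 99*((11 + (5*1)*(-1))*(2*(-4 + 2) + 4)**2) = 99*((11 + 5*(-1))*(2*(-2) + 4)**2) = 99*((11 - 5)*(-4 + 4)**2) = 99*(6*0**2) = 99*(6*0) = 99*0 = 0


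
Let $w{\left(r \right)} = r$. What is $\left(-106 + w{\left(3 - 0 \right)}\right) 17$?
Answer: $-1751$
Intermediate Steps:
$\left(-106 + w{\left(3 - 0 \right)}\right) 17 = \left(-106 + \left(3 - 0\right)\right) 17 = \left(-106 + \left(3 + 0\right)\right) 17 = \left(-106 + 3\right) 17 = \left(-103\right) 17 = -1751$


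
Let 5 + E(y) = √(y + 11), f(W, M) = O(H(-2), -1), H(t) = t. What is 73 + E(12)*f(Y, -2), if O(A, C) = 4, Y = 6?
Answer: 53 + 4*√23 ≈ 72.183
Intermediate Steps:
f(W, M) = 4
E(y) = -5 + √(11 + y) (E(y) = -5 + √(y + 11) = -5 + √(11 + y))
73 + E(12)*f(Y, -2) = 73 + (-5 + √(11 + 12))*4 = 73 + (-5 + √23)*4 = 73 + (-20 + 4*√23) = 53 + 4*√23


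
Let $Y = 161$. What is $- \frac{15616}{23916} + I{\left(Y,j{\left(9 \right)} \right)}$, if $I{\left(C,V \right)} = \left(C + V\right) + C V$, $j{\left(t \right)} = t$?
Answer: $\frac{9676097}{5979} \approx 1618.3$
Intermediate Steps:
$I{\left(C,V \right)} = C + V + C V$
$- \frac{15616}{23916} + I{\left(Y,j{\left(9 \right)} \right)} = - \frac{15616}{23916} + \left(161 + 9 + 161 \cdot 9\right) = \left(-15616\right) \frac{1}{23916} + \left(161 + 9 + 1449\right) = - \frac{3904}{5979} + 1619 = \frac{9676097}{5979}$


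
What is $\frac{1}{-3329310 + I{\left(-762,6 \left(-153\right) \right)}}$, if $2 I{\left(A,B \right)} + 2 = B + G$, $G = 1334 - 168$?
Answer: $- \frac{1}{3329187} \approx -3.0037 \cdot 10^{-7}$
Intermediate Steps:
$G = 1166$
$I{\left(A,B \right)} = 582 + \frac{B}{2}$ ($I{\left(A,B \right)} = -1 + \frac{B + 1166}{2} = -1 + \frac{1166 + B}{2} = -1 + \left(583 + \frac{B}{2}\right) = 582 + \frac{B}{2}$)
$\frac{1}{-3329310 + I{\left(-762,6 \left(-153\right) \right)}} = \frac{1}{-3329310 + \left(582 + \frac{6 \left(-153\right)}{2}\right)} = \frac{1}{-3329310 + \left(582 + \frac{1}{2} \left(-918\right)\right)} = \frac{1}{-3329310 + \left(582 - 459\right)} = \frac{1}{-3329310 + 123} = \frac{1}{-3329187} = - \frac{1}{3329187}$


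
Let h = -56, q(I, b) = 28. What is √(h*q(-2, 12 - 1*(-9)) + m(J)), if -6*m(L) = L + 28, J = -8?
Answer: I*√14142/3 ≈ 39.64*I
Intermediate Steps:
m(L) = -14/3 - L/6 (m(L) = -(L + 28)/6 = -(28 + L)/6 = -14/3 - L/6)
√(h*q(-2, 12 - 1*(-9)) + m(J)) = √(-56*28 + (-14/3 - ⅙*(-8))) = √(-1568 + (-14/3 + 4/3)) = √(-1568 - 10/3) = √(-4714/3) = I*√14142/3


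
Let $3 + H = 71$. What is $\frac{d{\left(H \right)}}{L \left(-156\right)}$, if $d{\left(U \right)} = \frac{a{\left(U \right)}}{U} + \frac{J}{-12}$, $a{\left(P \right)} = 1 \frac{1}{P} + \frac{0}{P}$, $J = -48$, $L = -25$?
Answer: $\frac{18497}{18033600} \approx 0.0010257$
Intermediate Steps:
$a{\left(P \right)} = \frac{1}{P}$ ($a{\left(P \right)} = \frac{1}{P} + 0 = \frac{1}{P}$)
$H = 68$ ($H = -3 + 71 = 68$)
$d{\left(U \right)} = 4 + \frac{1}{U^{2}}$ ($d{\left(U \right)} = \frac{1}{U U} - \frac{48}{-12} = \frac{1}{U^{2}} - -4 = \frac{1}{U^{2}} + 4 = 4 + \frac{1}{U^{2}}$)
$\frac{d{\left(H \right)}}{L \left(-156\right)} = \frac{4 + \frac{1}{4624}}{\left(-25\right) \left(-156\right)} = \frac{4 + \frac{1}{4624}}{3900} = \frac{18497}{4624} \cdot \frac{1}{3900} = \frac{18497}{18033600}$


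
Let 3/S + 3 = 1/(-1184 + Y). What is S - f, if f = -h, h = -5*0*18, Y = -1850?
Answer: -9102/9103 ≈ -0.99989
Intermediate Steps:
h = 0 (h = 0*18 = 0)
S = -9102/9103 (S = 3/(-3 + 1/(-1184 - 1850)) = 3/(-3 + 1/(-3034)) = 3/(-3 - 1/3034) = 3/(-9103/3034) = 3*(-3034/9103) = -9102/9103 ≈ -0.99989)
f = 0 (f = -1*0 = 0)
S - f = -9102/9103 - 1*0 = -9102/9103 + 0 = -9102/9103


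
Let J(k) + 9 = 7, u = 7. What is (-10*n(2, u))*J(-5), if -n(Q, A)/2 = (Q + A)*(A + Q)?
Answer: -3240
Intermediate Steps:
n(Q, A) = -2*(A + Q)**2 (n(Q, A) = -2*(Q + A)*(A + Q) = -2*(A + Q)*(A + Q) = -2*(A + Q)**2)
J(k) = -2 (J(k) = -9 + 7 = -2)
(-10*n(2, u))*J(-5) = -(-20)*(7 + 2)**2*(-2) = -(-20)*9**2*(-2) = -(-20)*81*(-2) = -10*(-162)*(-2) = 1620*(-2) = -3240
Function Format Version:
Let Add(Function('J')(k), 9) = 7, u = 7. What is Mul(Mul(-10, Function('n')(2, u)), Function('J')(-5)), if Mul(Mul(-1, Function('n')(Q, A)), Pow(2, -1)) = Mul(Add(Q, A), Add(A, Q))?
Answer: -3240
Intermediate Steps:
Function('n')(Q, A) = Mul(-2, Pow(Add(A, Q), 2)) (Function('n')(Q, A) = Mul(-2, Mul(Add(Q, A), Add(A, Q))) = Mul(-2, Mul(Add(A, Q), Add(A, Q))) = Mul(-2, Pow(Add(A, Q), 2)))
Function('J')(k) = -2 (Function('J')(k) = Add(-9, 7) = -2)
Mul(Mul(-10, Function('n')(2, u)), Function('J')(-5)) = Mul(Mul(-10, Mul(-2, Pow(Add(7, 2), 2))), -2) = Mul(Mul(-10, Mul(-2, Pow(9, 2))), -2) = Mul(Mul(-10, Mul(-2, 81)), -2) = Mul(Mul(-10, -162), -2) = Mul(1620, -2) = -3240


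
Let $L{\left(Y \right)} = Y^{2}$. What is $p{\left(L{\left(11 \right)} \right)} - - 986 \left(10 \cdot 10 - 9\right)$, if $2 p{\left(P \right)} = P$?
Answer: $\frac{179573}{2} \approx 89787.0$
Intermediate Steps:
$p{\left(P \right)} = \frac{P}{2}$
$p{\left(L{\left(11 \right)} \right)} - - 986 \left(10 \cdot 10 - 9\right) = \frac{11^{2}}{2} - - 986 \left(10 \cdot 10 - 9\right) = \frac{1}{2} \cdot 121 - - 986 \left(100 - 9\right) = \frac{121}{2} - \left(-986\right) 91 = \frac{121}{2} - -89726 = \frac{121}{2} + 89726 = \frac{179573}{2}$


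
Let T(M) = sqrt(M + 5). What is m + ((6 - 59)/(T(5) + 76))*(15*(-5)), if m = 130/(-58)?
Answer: 1397685/27869 - 1325*sqrt(10)/1922 ≈ 47.972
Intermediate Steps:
T(M) = sqrt(5 + M)
m = -65/29 (m = 130*(-1/58) = -65/29 ≈ -2.2414)
m + ((6 - 59)/(T(5) + 76))*(15*(-5)) = -65/29 + ((6 - 59)/(sqrt(5 + 5) + 76))*(15*(-5)) = -65/29 - 53/(sqrt(10) + 76)*(-75) = -65/29 - 53/(76 + sqrt(10))*(-75) = -65/29 + 3975/(76 + sqrt(10))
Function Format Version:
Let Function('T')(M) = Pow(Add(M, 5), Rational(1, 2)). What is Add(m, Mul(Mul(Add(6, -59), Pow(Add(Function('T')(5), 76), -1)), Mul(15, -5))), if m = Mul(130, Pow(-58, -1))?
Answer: Add(Rational(1397685, 27869), Mul(Rational(-1325, 1922), Pow(10, Rational(1, 2)))) ≈ 47.972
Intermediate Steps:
Function('T')(M) = Pow(Add(5, M), Rational(1, 2))
m = Rational(-65, 29) (m = Mul(130, Rational(-1, 58)) = Rational(-65, 29) ≈ -2.2414)
Add(m, Mul(Mul(Add(6, -59), Pow(Add(Function('T')(5), 76), -1)), Mul(15, -5))) = Add(Rational(-65, 29), Mul(Mul(Add(6, -59), Pow(Add(Pow(Add(5, 5), Rational(1, 2)), 76), -1)), Mul(15, -5))) = Add(Rational(-65, 29), Mul(Mul(-53, Pow(Add(Pow(10, Rational(1, 2)), 76), -1)), -75)) = Add(Rational(-65, 29), Mul(Mul(-53, Pow(Add(76, Pow(10, Rational(1, 2))), -1)), -75)) = Add(Rational(-65, 29), Mul(3975, Pow(Add(76, Pow(10, Rational(1, 2))), -1)))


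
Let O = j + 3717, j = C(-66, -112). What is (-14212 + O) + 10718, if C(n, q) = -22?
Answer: 201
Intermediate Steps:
j = -22
O = 3695 (O = -22 + 3717 = 3695)
(-14212 + O) + 10718 = (-14212 + 3695) + 10718 = -10517 + 10718 = 201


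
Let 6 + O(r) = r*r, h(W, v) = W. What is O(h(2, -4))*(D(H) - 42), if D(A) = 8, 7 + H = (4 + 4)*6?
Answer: 68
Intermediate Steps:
H = 41 (H = -7 + (4 + 4)*6 = -7 + 8*6 = -7 + 48 = 41)
O(r) = -6 + r**2 (O(r) = -6 + r*r = -6 + r**2)
O(h(2, -4))*(D(H) - 42) = (-6 + 2**2)*(8 - 42) = (-6 + 4)*(-34) = -2*(-34) = 68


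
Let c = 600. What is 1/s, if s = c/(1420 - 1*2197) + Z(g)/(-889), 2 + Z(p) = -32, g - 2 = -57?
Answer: -32893/24142 ≈ -1.3625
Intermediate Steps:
g = -55 (g = 2 - 57 = -55)
Z(p) = -34 (Z(p) = -2 - 32 = -34)
s = -24142/32893 (s = 600/(1420 - 1*2197) - 34/(-889) = 600/(1420 - 2197) - 34*(-1/889) = 600/(-777) + 34/889 = 600*(-1/777) + 34/889 = -200/259 + 34/889 = -24142/32893 ≈ -0.73396)
1/s = 1/(-24142/32893) = -32893/24142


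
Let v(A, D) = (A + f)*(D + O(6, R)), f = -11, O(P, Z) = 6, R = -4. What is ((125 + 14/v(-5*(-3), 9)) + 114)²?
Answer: 51509329/900 ≈ 57233.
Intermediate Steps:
v(A, D) = (-11 + A)*(6 + D) (v(A, D) = (A - 11)*(D + 6) = (-11 + A)*(6 + D))
((125 + 14/v(-5*(-3), 9)) + 114)² = ((125 + 14/(-66 - 11*9 + 6*(-5*(-3)) - 5*(-3)*9)) + 114)² = ((125 + 14/(-66 - 99 + 6*15 + 15*9)) + 114)² = ((125 + 14/(-66 - 99 + 90 + 135)) + 114)² = ((125 + 14/60) + 114)² = ((125 + 14*(1/60)) + 114)² = ((125 + 7/30) + 114)² = (3757/30 + 114)² = (7177/30)² = 51509329/900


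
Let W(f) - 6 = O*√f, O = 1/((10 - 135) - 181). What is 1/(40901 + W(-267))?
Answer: 1276789284/52229619240677 + 102*I*√267/52229619240677 ≈ 2.4446e-5 + 3.1911e-11*I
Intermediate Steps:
O = -1/306 (O = 1/(-125 - 181) = 1/(-306) = -1/306 ≈ -0.0032680)
W(f) = 6 - √f/306
1/(40901 + W(-267)) = 1/(40901 + (6 - I*√267/306)) = 1/(40907 - I*√267/306)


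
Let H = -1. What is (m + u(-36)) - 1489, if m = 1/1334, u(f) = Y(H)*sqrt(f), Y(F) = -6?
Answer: -1986325/1334 - 36*I ≈ -1489.0 - 36.0*I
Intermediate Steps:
u(f) = -6*sqrt(f)
m = 1/1334 ≈ 0.00074963
(m + u(-36)) - 1489 = (1/1334 - 36*I) - 1489 = -1986325/1334 - 36*I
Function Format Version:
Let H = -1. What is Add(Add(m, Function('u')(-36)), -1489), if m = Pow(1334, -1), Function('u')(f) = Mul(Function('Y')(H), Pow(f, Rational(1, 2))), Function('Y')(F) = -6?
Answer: Add(Rational(-1986325, 1334), Mul(-36, I)) ≈ Add(-1489.0, Mul(-36.000, I))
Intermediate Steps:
Function('u')(f) = Mul(-6, Pow(f, Rational(1, 2)))
m = Rational(1, 1334) ≈ 0.00074963
Add(Add(m, Function('u')(-36)), -1489) = Add(Add(Rational(1, 1334), Mul(-6, Pow(-36, Rational(1, 2)))), -1489) = Add(Add(Rational(1, 1334), Mul(-6, Mul(6, I))), -1489) = Add(Add(Rational(1, 1334), Mul(-36, I)), -1489) = Add(Rational(-1986325, 1334), Mul(-36, I))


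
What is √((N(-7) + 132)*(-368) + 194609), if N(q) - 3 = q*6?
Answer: √160385 ≈ 400.48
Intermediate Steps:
N(q) = 3 + 6*q (N(q) = 3 + q*6 = 3 + 6*q)
√((N(-7) + 132)*(-368) + 194609) = √(((3 + 6*(-7)) + 132)*(-368) + 194609) = √(((3 - 42) + 132)*(-368) + 194609) = √((-39 + 132)*(-368) + 194609) = √(93*(-368) + 194609) = √(-34224 + 194609) = √160385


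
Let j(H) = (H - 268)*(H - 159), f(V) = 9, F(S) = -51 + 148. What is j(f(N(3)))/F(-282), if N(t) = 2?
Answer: 38850/97 ≈ 400.52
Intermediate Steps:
F(S) = 97
j(H) = (-268 + H)*(-159 + H)
j(f(N(3)))/F(-282) = (42612 + 9² - 427*9)/97 = (42612 + 81 - 3843)*(1/97) = 38850*(1/97) = 38850/97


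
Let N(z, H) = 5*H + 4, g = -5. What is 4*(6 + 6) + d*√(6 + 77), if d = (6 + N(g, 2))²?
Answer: 48 + 400*√83 ≈ 3692.2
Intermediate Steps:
N(z, H) = 4 + 5*H
d = 400 (d = (6 + (4 + 5*2))² = (6 + (4 + 10))² = (6 + 14)² = 20² = 400)
4*(6 + 6) + d*√(6 + 77) = 4*(6 + 6) + 400*√(6 + 77) = 4*12 + 400*√83 = 48 + 400*√83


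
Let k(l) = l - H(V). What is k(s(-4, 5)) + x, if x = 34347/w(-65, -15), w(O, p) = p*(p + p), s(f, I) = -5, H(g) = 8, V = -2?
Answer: 9499/150 ≈ 63.327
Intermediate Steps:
w(O, p) = 2*p² (w(O, p) = p*(2*p) = 2*p²)
x = 11449/150 (x = 34347/((2*(-15)²)) = 34347/((2*225)) = 34347/450 = 34347*(1/450) = 11449/150 ≈ 76.327)
k(l) = -8 + l (k(l) = l - 1*8 = l - 8 = -8 + l)
k(s(-4, 5)) + x = (-8 - 5) + 11449/150 = -13 + 11449/150 = 9499/150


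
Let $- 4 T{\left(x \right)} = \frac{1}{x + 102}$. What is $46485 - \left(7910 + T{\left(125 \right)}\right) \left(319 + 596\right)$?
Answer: $- \frac{6529576905}{908} \approx -7.1912 \cdot 10^{6}$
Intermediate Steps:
$T{\left(x \right)} = - \frac{1}{4 \left(102 + x\right)}$ ($T{\left(x \right)} = - \frac{1}{4 \left(x + 102\right)} = - \frac{1}{4 \left(102 + x\right)}$)
$46485 - \left(7910 + T{\left(125 \right)}\right) \left(319 + 596\right) = 46485 - \left(7910 - \frac{1}{408 + 4 \cdot 125}\right) \left(319 + 596\right) = 46485 - \left(7910 - \frac{1}{408 + 500}\right) 915 = 46485 - \left(7910 - \frac{1}{908}\right) 915 = 46485 - \frac{7182279}{908} \cdot 915 = 46485 - \frac{6571785285}{908} = - \frac{6529576905}{908}$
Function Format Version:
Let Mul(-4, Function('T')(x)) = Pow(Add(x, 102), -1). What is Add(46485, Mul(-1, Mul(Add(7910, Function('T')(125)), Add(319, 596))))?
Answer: Rational(-6529576905, 908) ≈ -7.1912e+6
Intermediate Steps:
Function('T')(x) = Mul(Rational(-1, 4), Pow(Add(102, x), -1)) (Function('T')(x) = Mul(Rational(-1, 4), Pow(Add(x, 102), -1)) = Mul(Rational(-1, 4), Pow(Add(102, x), -1)))
Add(46485, Mul(-1, Mul(Add(7910, Function('T')(125)), Add(319, 596)))) = Add(46485, Mul(-1, Mul(Add(7910, Mul(-1, Pow(Add(408, Mul(4, 125)), -1))), Add(319, 596)))) = Add(46485, Mul(-1, Mul(Add(7910, Mul(-1, Pow(Add(408, 500), -1))), 915))) = Add(46485, Mul(-1, Mul(Add(7910, Mul(-1, Pow(908, -1))), 915))) = Add(46485, Mul(-1, Mul(Add(7910, Mul(-1, Rational(1, 908))), 915))) = Add(46485, Mul(-1, Mul(Add(7910, Rational(-1, 908)), 915))) = Add(46485, Mul(-1, Mul(Rational(7182279, 908), 915))) = Add(46485, Mul(-1, Rational(6571785285, 908))) = Add(46485, Rational(-6571785285, 908)) = Rational(-6529576905, 908)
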